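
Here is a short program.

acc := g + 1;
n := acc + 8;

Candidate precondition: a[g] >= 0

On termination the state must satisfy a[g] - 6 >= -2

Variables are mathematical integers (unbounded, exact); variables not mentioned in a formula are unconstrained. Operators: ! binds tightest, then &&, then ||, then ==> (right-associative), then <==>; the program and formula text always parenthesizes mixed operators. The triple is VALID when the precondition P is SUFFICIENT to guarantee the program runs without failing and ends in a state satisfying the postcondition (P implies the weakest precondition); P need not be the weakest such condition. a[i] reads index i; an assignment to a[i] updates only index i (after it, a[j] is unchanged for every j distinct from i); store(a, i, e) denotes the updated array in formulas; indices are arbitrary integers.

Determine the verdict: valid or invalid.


Working backward. After the program, the postcondition a[g] - 6 >= -2 must hold; in canonical form it is a[g] >= 4.
Before n := acc + 8: a[g] >= 4
Before acc := g + 1: a[g] >= 4
The weakest precondition is a[g] >= 4.
Check whether a[g] >= 0 implies it.
Countermodel: at the initial state a = {[0] = 0, elsewhere 0}, g = 0, the precondition holds but the weakest precondition fails.
Answer: invalid


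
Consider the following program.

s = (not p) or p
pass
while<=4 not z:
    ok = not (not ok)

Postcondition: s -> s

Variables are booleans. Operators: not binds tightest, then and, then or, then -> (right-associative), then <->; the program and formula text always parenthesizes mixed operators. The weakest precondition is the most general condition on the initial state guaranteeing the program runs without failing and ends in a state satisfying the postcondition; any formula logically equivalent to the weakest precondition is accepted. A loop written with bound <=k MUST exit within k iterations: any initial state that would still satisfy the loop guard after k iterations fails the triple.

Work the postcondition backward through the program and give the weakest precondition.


Working backward. After the program, the postcondition s -> s must hold; in canonical form it is true.
Before the loop (bound <=4), unroll the exhaustion recursion (WP_0 = exit-now case; WP_j = one more guarded iteration, up to j = 4):
  WP_0: z
  WP_1: (not z) -> z
  WP_2: (not z) -> ((not z) -> z)
  WP_3: (not z) -> ((not z) -> ((not z) -> z))
  WP_4: (not z) -> ((not z) -> ((not z) -> ((not z) -> z)))
So before the loop: (not z) -> ((not z) -> ((not z) -> ((not z) -> z)))
Before skip: (not z) -> ((not z) -> ((not z) -> ((not z) -> z)))
Before s := (not p) or p: (not z) -> ((not z) -> ((not z) -> ((not z) -> z)))
Answer: WP = (not z) -> ((not z) -> ((not z) -> ((not z) -> z)))


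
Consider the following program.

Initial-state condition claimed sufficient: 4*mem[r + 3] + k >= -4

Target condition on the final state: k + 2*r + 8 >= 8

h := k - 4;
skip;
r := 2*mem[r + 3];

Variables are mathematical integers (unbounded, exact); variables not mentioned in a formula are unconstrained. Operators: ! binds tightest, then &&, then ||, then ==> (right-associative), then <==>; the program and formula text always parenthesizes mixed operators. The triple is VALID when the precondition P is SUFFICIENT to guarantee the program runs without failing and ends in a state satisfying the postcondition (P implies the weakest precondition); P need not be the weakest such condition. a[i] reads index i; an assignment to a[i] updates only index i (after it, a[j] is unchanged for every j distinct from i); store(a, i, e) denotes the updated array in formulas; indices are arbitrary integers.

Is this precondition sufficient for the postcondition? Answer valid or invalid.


Working backward. After the program, the postcondition k + 2*r + 8 >= 8 must hold; in canonical form it is k + 2*r >= 0.
Before r := 2*mem[r + 3]: 4*mem[r + 3] + k >= 0
Before skip: 4*mem[r + 3] + k >= 0
Before h := k - 4: 4*mem[r + 3] + k >= 0
The weakest precondition is 4*mem[r + 3] + k >= 0.
Check whether 4*mem[r + 3] + k >= -4 implies it.
Countermodel: at the initial state k = -1, mem = {[0] = 0, elsewhere 0}, r = -3, the precondition holds but the weakest precondition fails.
Answer: invalid


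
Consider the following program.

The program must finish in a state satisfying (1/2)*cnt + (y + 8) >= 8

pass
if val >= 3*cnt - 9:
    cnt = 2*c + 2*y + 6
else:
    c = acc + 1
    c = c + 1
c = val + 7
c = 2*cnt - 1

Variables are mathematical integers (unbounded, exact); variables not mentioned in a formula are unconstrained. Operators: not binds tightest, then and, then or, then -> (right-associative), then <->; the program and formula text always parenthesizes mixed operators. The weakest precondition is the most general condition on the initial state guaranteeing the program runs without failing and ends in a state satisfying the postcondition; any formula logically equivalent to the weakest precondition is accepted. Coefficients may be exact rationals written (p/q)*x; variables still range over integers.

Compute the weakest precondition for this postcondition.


Working backward. After the program, the postcondition (1/2)*cnt + (y + 8) >= 8 must hold; in canonical form it is (1/2)*cnt + y >= 0.
Before c := 2*cnt - 1: (1/2)*cnt + y >= 0
Before c := val + 7: (1/2)*cnt + y >= 0
Then branch requires c + 2*y >= -3; else branch requires (1/2)*cnt + y >= 0.
Before the if: (val >= 3*cnt - 9 -> c + 2*y >= -3) and ((not (val >= 3*cnt - 9)) -> (1/2)*cnt + y >= 0)
Before skip: (val >= 3*cnt - 9 -> c + 2*y >= -3) and ((not (val >= 3*cnt - 9)) -> (1/2)*cnt + y >= 0)
Answer: WP = (val >= 3*cnt - 9 -> c + 2*y >= -3) and ((not (val >= 3*cnt - 9)) -> (1/2)*cnt + y >= 0)


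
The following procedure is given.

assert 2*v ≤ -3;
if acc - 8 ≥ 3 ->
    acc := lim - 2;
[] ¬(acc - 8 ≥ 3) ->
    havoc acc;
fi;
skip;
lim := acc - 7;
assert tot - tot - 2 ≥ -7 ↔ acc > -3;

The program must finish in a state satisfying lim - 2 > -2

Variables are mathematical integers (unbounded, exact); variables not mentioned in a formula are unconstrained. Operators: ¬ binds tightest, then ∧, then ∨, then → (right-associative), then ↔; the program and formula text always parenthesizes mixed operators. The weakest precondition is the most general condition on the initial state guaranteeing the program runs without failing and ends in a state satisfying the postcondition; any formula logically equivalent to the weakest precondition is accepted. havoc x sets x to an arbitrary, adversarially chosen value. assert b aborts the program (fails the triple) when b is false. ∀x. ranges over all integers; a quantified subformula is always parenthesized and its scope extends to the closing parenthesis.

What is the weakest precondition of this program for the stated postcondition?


Working backward. After the program, the postcondition lim - 2 > -2 must hold; in canonical form it is lim > 0.
Before assert tot - tot - 2 ≥ -7 ↔ acc > -3: acc > -3 ∧ lim > 0
Before lim := acc - 7: acc > -3 ∧ acc > 7
Before skip: acc > -3 ∧ acc > 7
Then branch requires lim > -1 ∧ lim > 9; else branch requires ∀acc_1. (acc_1 > -3 ∧ acc_1 > 7).
Before the if: (acc ≥ 11 → (lim > -1 ∧ lim > 9)) ∧ ((¬(acc ≥ 11)) → (∀acc_1. (acc_1 > -3 ∧ acc_1 > 7)))
Before assert 2*v ≤ -3: 2*v ≤ -3 ∧ (acc ≥ 11 → (lim > -1 ∧ lim > 9)) ∧ ((¬(acc ≥ 11)) → (∀acc_1. (acc_1 > -3 ∧ acc_1 > 7)))
Answer: WP = 2*v ≤ -3 ∧ (acc ≥ 11 → (lim > -1 ∧ lim > 9)) ∧ ((¬(acc ≥ 11)) → (∀acc_1. (acc_1 > -3 ∧ acc_1 > 7)))


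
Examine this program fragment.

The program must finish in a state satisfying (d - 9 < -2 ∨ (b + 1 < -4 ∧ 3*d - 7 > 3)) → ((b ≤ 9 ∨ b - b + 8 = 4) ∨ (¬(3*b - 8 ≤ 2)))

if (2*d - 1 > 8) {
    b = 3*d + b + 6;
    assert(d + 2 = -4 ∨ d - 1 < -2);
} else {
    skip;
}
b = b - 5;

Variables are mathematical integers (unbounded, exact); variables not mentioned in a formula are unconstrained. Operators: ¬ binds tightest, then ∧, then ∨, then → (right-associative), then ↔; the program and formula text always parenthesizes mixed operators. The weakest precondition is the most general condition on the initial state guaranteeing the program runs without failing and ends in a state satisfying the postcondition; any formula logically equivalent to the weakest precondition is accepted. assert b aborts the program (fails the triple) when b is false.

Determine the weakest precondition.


Working backward. After the program, the postcondition (d - 9 < -2 ∨ (b + 1 < -4 ∧ 3*d - 7 > 3)) → ((b ≤ 9 ∨ b - b + 8 = 4) ∨ (¬(3*b - 8 ≤ 2))) must hold; in canonical form it is (d < 7 ∨ (b < -5 ∧ 3*d > 10)) → (b ≤ 9 ∨ (¬(3*b ≤ 10))).
Before b := b - 5: (d < 7 ∨ (b < 0 ∧ 3*d > 10)) → (b ≤ 14 ∨ (¬(3*b ≤ 25)))
Then branch requires (d = -6 ∨ d < -1) ∧ ((d < 7 ∨ (b + 3*d < -6 ∧ 3*d > 10)) → (b + 3*d ≤ 8 ∨ (¬(3*b + 9*d ≤ 7)))); else branch requires (d < 7 ∨ (b < 0 ∧ 3*d > 10)) → (b ≤ 14 ∨ (¬(3*b ≤ 25))).
Before the if: (2*d > 9 → ((d = -6 ∨ d < -1) ∧ ((d < 7 ∨ (b + 3*d < -6 ∧ 3*d > 10)) → (b + 3*d ≤ 8 ∨ (¬(3*b + 9*d ≤ 7)))))) ∧ ((¬(2*d > 9)) → ((d < 7 ∨ (b < 0 ∧ 3*d > 10)) → (b ≤ 14 ∨ (¬(3*b ≤ 25)))))
Answer: WP = (2*d > 9 → ((d = -6 ∨ d < -1) ∧ ((d < 7 ∨ (b + 3*d < -6 ∧ 3*d > 10)) → (b + 3*d ≤ 8 ∨ (¬(3*b + 9*d ≤ 7)))))) ∧ ((¬(2*d > 9)) → ((d < 7 ∨ (b < 0 ∧ 3*d > 10)) → (b ≤ 14 ∨ (¬(3*b ≤ 25)))))


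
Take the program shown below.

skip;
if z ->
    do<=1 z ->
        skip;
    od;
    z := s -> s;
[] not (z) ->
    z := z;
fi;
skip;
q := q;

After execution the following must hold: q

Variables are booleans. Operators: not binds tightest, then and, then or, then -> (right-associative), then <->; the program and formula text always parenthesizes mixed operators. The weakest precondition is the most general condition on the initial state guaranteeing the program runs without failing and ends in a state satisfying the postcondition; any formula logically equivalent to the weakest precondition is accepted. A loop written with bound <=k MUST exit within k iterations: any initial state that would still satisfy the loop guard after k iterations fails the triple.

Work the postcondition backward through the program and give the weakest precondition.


Working backward. After the program, q must hold.
Before q := q: q
Before skip: q
Then branch requires (z -> ((not z) and q)) and ((not z) -> q); else branch requires q.
Before the if: (z -> ((z -> ((not z) and q)) and ((not z) -> q))) and ((not z) -> q)
Before skip: (z -> ((z -> ((not z) and q)) and ((not z) -> q))) and ((not z) -> q)
Answer: WP = (z -> ((z -> ((not z) and q)) and ((not z) -> q))) and ((not z) -> q)


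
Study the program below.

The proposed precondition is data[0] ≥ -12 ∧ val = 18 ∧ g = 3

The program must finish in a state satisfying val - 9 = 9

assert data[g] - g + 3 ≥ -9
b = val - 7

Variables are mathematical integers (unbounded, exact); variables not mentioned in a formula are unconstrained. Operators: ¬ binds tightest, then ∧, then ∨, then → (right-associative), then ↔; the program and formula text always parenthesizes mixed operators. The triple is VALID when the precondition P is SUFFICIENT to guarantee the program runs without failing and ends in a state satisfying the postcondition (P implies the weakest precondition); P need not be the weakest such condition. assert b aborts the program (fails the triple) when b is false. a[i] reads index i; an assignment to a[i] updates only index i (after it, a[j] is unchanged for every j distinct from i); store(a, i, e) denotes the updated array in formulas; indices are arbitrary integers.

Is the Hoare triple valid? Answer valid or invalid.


Working backward. After the program, the postcondition val - 9 = 9 must hold; in canonical form it is val = 18.
Before b := val - 7: val = 18
Before assert data[g] - g + 3 ≥ -9: data[g] ≥ g - 12 ∧ val = 18
The weakest precondition is data[g] ≥ g - 12 ∧ val = 18.
Check whether data[0] ≥ -12 ∧ val = 18 ∧ g = 3 implies it.
Countermodel: at the initial state data = {[0] = 17422, [3] = -10, elsewhere -10}, g = 3, val = 18, the precondition holds but the weakest precondition fails.
Answer: invalid


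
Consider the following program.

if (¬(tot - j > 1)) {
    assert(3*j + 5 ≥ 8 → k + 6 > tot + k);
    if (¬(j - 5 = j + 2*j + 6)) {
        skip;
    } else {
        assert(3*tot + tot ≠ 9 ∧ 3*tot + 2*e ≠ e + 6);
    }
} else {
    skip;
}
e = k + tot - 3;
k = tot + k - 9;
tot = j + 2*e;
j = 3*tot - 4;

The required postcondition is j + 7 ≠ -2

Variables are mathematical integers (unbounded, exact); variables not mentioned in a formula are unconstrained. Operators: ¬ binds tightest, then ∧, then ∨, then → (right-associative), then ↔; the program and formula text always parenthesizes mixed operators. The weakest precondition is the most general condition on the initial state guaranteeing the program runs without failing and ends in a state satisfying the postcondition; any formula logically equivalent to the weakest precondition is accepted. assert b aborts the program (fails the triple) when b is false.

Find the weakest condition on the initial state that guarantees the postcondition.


Working backward. After the program, the postcondition j + 7 ≠ -2 must hold; in canonical form it is j ≠ -9.
Before j := 3*tot - 4: 3*tot ≠ -5
Before tot := j + 2*e: 6*e + 3*j ≠ -5
Before k := tot + k - 9: 6*e + 3*j ≠ -5
Before e := k + tot - 3: 3*j + 6*k + 6*tot ≠ 13
Then branch requires (3*j ≥ 3 → tot < 6) ∧ ((¬(2*j = -11)) → 3*j + 6*k + 6*tot ≠ 13) ∧ (2*j = -11 → (4*tot ≠ 9 ∧ e + 3*tot ≠ 6 ∧ 3*j + 6*k + 6*tot ≠ 13)); else branch requires 3*j + 6*k + 6*tot ≠ 13.
Before the if: ((¬(tot > j + 1)) → ((3*j ≥ 3 → tot < 6) ∧ ((¬(2*j = -11)) → 3*j + 6*k + 6*tot ≠ 13) ∧ (2*j = -11 → (4*tot ≠ 9 ∧ e + 3*tot ≠ 6 ∧ 3*j + 6*k + 6*tot ≠ 13)))) ∧ (tot > j + 1 → 3*j + 6*k + 6*tot ≠ 13)
Answer: WP = ((¬(tot > j + 1)) → ((3*j ≥ 3 → tot < 6) ∧ ((¬(2*j = -11)) → 3*j + 6*k + 6*tot ≠ 13) ∧ (2*j = -11 → (4*tot ≠ 9 ∧ e + 3*tot ≠ 6 ∧ 3*j + 6*k + 6*tot ≠ 13)))) ∧ (tot > j + 1 → 3*j + 6*k + 6*tot ≠ 13)


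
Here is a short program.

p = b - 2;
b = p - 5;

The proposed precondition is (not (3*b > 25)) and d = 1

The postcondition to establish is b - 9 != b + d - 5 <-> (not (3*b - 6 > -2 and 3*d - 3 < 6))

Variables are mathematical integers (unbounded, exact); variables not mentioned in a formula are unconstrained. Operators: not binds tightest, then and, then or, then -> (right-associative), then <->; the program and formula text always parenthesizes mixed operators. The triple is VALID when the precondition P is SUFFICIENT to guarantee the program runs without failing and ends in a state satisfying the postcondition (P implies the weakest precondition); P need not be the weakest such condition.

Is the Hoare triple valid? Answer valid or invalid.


Working backward. After the program, the postcondition b - 9 != b + d - 5 <-> (not (3*b - 6 > -2 and 3*d - 3 < 6)) must hold; in canonical form it is d != -4 <-> (not (3*b > 4 and 3*d < 9)).
Before b := p - 5: d != -4 <-> (not (3*p > 19 and 3*d < 9))
Before p := b - 2: d != -4 <-> (not (3*b > 25 and 3*d < 9))
The weakest precondition is d != -4 <-> (not (3*b > 25 and 3*d < 9)).
Check whether (not (3*b > 25)) and d = 1 implies it.
Every state satisfying the precondition satisfies the weakest precondition: the implication holds.
Answer: valid


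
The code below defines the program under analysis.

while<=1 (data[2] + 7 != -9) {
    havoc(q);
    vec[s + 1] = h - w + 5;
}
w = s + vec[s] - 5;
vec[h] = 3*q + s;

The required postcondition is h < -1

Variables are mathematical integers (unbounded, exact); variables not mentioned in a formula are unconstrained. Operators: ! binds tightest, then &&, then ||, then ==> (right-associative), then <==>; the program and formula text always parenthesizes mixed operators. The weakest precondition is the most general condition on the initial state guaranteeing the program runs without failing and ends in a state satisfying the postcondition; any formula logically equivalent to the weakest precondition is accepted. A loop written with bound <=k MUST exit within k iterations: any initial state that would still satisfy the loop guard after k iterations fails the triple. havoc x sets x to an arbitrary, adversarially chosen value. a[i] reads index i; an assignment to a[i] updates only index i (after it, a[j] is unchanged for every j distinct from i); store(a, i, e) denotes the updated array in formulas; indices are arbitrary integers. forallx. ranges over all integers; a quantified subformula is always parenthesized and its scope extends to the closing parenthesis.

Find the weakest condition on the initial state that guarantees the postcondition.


Working backward. After the program, h < -1 must hold.
Before vec[h] := 3*q + s: h < -1
Before w := s + vec[s] - 5: h < -1
Before the loop (bound <=1), unroll the exhaustion recursion (WP_0 = exit-now case; WP_j = one more guarded iteration, up to j = 1):
  WP_0: (!(data[2] != -16)) && h < -1
  WP_1: (data[2] != -16 ==> ((!(data[2] != -16)) && h < -1)) && ((!(data[2] != -16)) ==> h < -1)
So before the loop: (data[2] != -16 ==> ((!(data[2] != -16)) && h < -1)) && ((!(data[2] != -16)) ==> h < -1)
Answer: WP = (data[2] != -16 ==> ((!(data[2] != -16)) && h < -1)) && ((!(data[2] != -16)) ==> h < -1)


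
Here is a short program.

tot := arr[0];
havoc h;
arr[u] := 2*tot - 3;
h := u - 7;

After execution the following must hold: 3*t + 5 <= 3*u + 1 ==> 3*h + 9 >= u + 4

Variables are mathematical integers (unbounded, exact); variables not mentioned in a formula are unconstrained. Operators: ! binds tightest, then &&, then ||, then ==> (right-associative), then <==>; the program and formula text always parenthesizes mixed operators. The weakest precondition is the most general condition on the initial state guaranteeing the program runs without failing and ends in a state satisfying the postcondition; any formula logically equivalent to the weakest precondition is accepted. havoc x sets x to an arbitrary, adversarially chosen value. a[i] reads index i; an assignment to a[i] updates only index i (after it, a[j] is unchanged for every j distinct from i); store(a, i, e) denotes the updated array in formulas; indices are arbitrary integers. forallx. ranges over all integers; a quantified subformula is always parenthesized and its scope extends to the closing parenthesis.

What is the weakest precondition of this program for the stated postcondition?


Working backward. After the program, the postcondition 3*t + 5 <= 3*u + 1 ==> 3*h + 9 >= u + 4 must hold; in canonical form it is 3*t <= 3*u - 4 ==> 3*h >= u - 5.
Before h := u - 7: 3*t <= 3*u - 4 ==> 2*u >= 16
Before arr[u] := 2*tot - 3: 3*t <= 3*u - 4 ==> 2*u >= 16
Before havoc h: 3*t <= 3*u - 4 ==> 2*u >= 16
Before tot := arr[0]: 3*t <= 3*u - 4 ==> 2*u >= 16
Answer: WP = 3*t <= 3*u - 4 ==> 2*u >= 16


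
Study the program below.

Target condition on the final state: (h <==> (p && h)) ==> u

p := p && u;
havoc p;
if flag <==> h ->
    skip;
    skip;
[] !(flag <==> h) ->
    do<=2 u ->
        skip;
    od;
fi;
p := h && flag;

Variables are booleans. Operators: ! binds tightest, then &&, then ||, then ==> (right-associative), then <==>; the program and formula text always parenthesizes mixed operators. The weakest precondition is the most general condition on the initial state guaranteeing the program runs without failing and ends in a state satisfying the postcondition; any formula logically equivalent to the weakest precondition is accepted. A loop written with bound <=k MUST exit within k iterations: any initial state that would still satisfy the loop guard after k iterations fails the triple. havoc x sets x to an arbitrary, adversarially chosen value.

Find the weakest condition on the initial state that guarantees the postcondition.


Working backward. After the program, (h <==> (p && h)) ==> u must hold.
Before p := h && flag: (h <==> (h && flag)) ==> u
Then branch requires (h <==> (h && flag)) ==> u; else branch requires (u ==> ((u ==> ((!u) && ((h <==> (h && flag)) ==> u))) && ((!u) ==> ((h <==> (h && flag)) ==> u)))) && ((!u) ==> ((h <==> (h && flag)) ==> u)).
Before the if: ((flag <==> h) ==> ((h <==> (h && flag)) ==> u)) && ((!(flag <==> h)) ==> ((u ==> ((u ==> ((!u) && ((h <==> (h && flag)) ==> u))) && ((!u) ==> ((h <==> (h && flag)) ==> u)))) && ((!u) ==> ((h <==> (h && flag)) ==> u))))
Before havoc p: ((flag <==> h) ==> ((h <==> (h && flag)) ==> u)) && ((!(flag <==> h)) ==> ((u ==> ((u ==> ((!u) && ((h <==> (h && flag)) ==> u))) && ((!u) ==> ((h <==> (h && flag)) ==> u)))) && ((!u) ==> ((h <==> (h && flag)) ==> u))))
Before p := p && u: ((flag <==> h) ==> ((h <==> (h && flag)) ==> u)) && ((!(flag <==> h)) ==> ((u ==> ((u ==> ((!u) && ((h <==> (h && flag)) ==> u))) && ((!u) ==> ((h <==> (h && flag)) ==> u)))) && ((!u) ==> ((h <==> (h && flag)) ==> u))))
Answer: WP = ((flag <==> h) ==> ((h <==> (h && flag)) ==> u)) && ((!(flag <==> h)) ==> ((u ==> ((u ==> ((!u) && ((h <==> (h && flag)) ==> u))) && ((!u) ==> ((h <==> (h && flag)) ==> u)))) && ((!u) ==> ((h <==> (h && flag)) ==> u))))


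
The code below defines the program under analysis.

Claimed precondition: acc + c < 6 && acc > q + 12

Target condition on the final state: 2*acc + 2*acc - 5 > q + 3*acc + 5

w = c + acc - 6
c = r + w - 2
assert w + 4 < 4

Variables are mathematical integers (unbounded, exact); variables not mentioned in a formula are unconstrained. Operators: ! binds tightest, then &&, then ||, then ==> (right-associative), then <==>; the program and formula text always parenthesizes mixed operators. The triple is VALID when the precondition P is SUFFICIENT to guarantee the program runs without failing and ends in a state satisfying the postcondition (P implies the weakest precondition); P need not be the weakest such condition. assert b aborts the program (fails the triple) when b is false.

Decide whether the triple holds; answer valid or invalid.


Working backward. After the program, the postcondition 2*acc + 2*acc - 5 > q + 3*acc + 5 must hold; in canonical form it is acc > q + 10.
Before assert w + 4 < 4: w < 0 && acc > q + 10
Before c := r + w - 2: w < 0 && acc > q + 10
Before w := c + acc - 6: acc + c < 6 && acc > q + 10
The weakest precondition is acc + c < 6 && acc > q + 10.
Check whether acc + c < 6 && acc > q + 12 implies it.
Every state satisfying the precondition satisfies the weakest precondition: the implication holds.
Answer: valid


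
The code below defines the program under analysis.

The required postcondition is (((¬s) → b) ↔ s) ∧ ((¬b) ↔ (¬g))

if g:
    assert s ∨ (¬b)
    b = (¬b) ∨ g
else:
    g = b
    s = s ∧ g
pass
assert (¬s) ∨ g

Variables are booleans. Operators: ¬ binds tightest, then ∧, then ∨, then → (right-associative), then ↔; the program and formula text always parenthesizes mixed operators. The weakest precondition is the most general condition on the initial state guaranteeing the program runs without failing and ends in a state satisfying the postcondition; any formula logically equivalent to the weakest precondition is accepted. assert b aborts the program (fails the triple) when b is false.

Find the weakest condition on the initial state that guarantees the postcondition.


Working backward. After the program, (((¬s) → b) ↔ s) ∧ ((¬b) ↔ (¬g)) must hold.
Before assert (¬s) ∨ g: ((¬s) ∨ g) ∧ (((¬s) → b) ↔ s) ∧ ((¬b) ↔ (¬g))
Before skip: ((¬s) ∨ g) ∧ (((¬s) → b) ↔ s) ∧ ((¬b) ↔ (¬g))
Then branch requires (s ∨ (¬b)) ∧ ((¬s) ∨ g) ∧ (((¬s) → ((¬b) ∨ g)) ↔ s) ∧ ((¬((¬b) ∨ g)) ↔ (¬g)); else branch requires ((¬(s ∧ b)) ∨ b) ∧ (((¬(s ∧ b)) → b) ↔ (s ∧ b)).
Before the if: (g → ((s ∨ (¬b)) ∧ ((¬s) ∨ g) ∧ (((¬s) → ((¬b) ∨ g)) ↔ s) ∧ ((¬((¬b) ∨ g)) ↔ (¬g)))) ∧ ((¬g) → (((¬(s ∧ b)) ∨ b) ∧ (((¬(s ∧ b)) → b) ↔ (s ∧ b))))
Answer: WP = (g → ((s ∨ (¬b)) ∧ ((¬s) ∨ g) ∧ (((¬s) → ((¬b) ∨ g)) ↔ s) ∧ ((¬((¬b) ∨ g)) ↔ (¬g)))) ∧ ((¬g) → (((¬(s ∧ b)) ∨ b) ∧ (((¬(s ∧ b)) → b) ↔ (s ∧ b))))


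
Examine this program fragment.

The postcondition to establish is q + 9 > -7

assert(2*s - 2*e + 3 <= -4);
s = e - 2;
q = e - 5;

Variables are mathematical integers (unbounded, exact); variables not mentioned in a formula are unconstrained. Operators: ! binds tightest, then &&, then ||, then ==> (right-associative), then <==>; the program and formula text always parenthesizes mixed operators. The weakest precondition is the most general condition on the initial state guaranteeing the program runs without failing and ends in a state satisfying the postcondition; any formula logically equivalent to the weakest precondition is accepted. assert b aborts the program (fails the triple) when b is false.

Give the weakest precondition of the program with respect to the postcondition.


Working backward. After the program, the postcondition q + 9 > -7 must hold; in canonical form it is q > -16.
Before q := e - 5: e > -11
Before s := e - 2: e > -11
Before assert 2*s - 2*e + 3 <= -4: 2*s <= 2*e - 7 && e > -11
Answer: WP = 2*s <= 2*e - 7 && e > -11


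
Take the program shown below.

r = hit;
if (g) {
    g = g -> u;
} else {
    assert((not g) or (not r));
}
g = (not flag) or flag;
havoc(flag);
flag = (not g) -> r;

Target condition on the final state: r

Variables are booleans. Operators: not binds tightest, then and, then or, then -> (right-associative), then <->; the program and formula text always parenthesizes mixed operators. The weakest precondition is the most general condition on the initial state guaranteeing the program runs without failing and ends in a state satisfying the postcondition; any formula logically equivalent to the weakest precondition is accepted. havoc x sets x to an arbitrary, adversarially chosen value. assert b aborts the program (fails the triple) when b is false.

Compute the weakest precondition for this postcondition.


Working backward. After the program, r must hold.
Before flag := (not g) -> r: r
Before havoc flag: r
Before g := (not flag) or flag: r
Then branch requires r; else branch requires ((not g) or (not r)) and r.
Before the if: (g -> r) and ((not g) -> (((not g) or (not r)) and r))
Before r := hit: (g -> hit) and ((not g) -> (((not g) or (not hit)) and hit))
Answer: WP = (g -> hit) and ((not g) -> (((not g) or (not hit)) and hit))


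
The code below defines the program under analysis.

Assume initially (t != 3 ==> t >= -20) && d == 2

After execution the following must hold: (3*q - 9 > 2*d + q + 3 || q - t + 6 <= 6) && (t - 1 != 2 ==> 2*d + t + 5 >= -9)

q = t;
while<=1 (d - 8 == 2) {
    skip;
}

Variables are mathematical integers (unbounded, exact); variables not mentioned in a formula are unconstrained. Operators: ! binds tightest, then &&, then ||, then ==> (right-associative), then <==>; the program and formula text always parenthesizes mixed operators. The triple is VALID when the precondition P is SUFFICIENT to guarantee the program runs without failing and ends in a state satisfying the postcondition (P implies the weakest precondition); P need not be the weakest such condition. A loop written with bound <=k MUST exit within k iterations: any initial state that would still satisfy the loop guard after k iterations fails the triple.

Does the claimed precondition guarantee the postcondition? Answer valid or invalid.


Working backward. After the program, the postcondition (3*q - 9 > 2*d + q + 3 || q - t + 6 <= 6) && (t - 1 != 2 ==> 2*d + t + 5 >= -9) must hold; in canonical form it is (2*q > 2*d + 12 || q <= t) && (t != 3 ==> 2*d + t >= -14).
Before the loop (bound <=1), unroll the exhaustion recursion (WP_0 = exit-now case; WP_j = one more guarded iteration, up to j = 1):
  WP_0: (!(d == 10)) && (2*q > 2*d + 12 || q <= t) && (t != 3 ==> 2*d + t >= -14)
  WP_1: (d == 10 ==> ((!(d == 10)) && (2*q > 2*d + 12 || q <= t) && (t != 3 ==> 2*d + t >= -14))) && ((!(d == 10)) ==> ((2*q > 2*d + 12 || q <= t) && (t != 3 ==> 2*d + t >= -14)))
So before the loop: (d == 10 ==> ((!(d == 10)) && (2*q > 2*d + 12 || q <= t) && (t != 3 ==> 2*d + t >= -14))) && ((!(d == 10)) ==> ((2*q > 2*d + 12 || q <= t) && (t != 3 ==> 2*d + t >= -14)))
Before q := t: (d == 10 ==> ((!(d == 10)) && (t != 3 ==> 2*d + t >= -14))) && ((!(d == 10)) ==> (t != 3 ==> 2*d + t >= -14))
The weakest precondition is (d == 10 ==> ((!(d == 10)) && (t != 3 ==> 2*d + t >= -14))) && ((!(d == 10)) ==> (t != 3 ==> 2*d + t >= -14)).
Check whether (t != 3 ==> t >= -20) && d == 2 implies it.
Countermodel: at the initial state d = 2, t = -20, the precondition holds but the weakest precondition fails.
Answer: invalid


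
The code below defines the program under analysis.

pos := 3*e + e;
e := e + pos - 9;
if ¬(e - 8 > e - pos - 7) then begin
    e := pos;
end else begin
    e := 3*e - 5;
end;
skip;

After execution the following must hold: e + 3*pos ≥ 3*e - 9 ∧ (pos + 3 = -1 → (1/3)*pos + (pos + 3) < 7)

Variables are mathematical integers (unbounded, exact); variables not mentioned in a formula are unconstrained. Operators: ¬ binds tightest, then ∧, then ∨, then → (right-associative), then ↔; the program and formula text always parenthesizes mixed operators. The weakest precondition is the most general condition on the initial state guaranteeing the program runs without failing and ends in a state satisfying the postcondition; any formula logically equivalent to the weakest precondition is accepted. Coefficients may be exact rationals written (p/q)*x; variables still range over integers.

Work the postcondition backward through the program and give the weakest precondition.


Working backward. After the program, the postcondition e + 3*pos ≥ 3*e - 9 ∧ (pos + 3 = -1 → (1/3)*pos + (pos + 3) < 7) must hold; in canonical form it is 3*pos ≥ 2*e - 9 ∧ (pos = -4 → (4/3)*pos < 4).
Before skip: 3*pos ≥ 2*e - 9 ∧ (pos = -4 → (4/3)*pos < 4)
Then branch requires pos ≥ -9 ∧ (pos = -4 → (4/3)*pos < 4); else branch requires 3*pos ≥ 6*e - 19 ∧ (pos = -4 → (4/3)*pos < 4).
Before the if: ((¬(pos > 1)) → (pos ≥ -9 ∧ (pos = -4 → (4/3)*pos < 4))) ∧ (pos > 1 → (3*pos ≥ 6*e - 19 ∧ (pos = -4 → (4/3)*pos < 4)))
Before e := e + pos - 9: ((¬(pos > 1)) → (pos ≥ -9 ∧ (pos = -4 → (4/3)*pos < 4))) ∧ (pos > 1 → (6*e + 3*pos ≤ 73 ∧ (pos = -4 → (4/3)*pos < 4)))
Before pos := 3*e + e: ((¬(4*e > 1)) → (4*e ≥ -9 ∧ (4*e = -4 → (16/3)*e < 4))) ∧ (4*e > 1 → (18*e ≤ 73 ∧ (4*e = -4 → (16/3)*e < 4)))
Answer: WP = ((¬(4*e > 1)) → (4*e ≥ -9 ∧ (4*e = -4 → (16/3)*e < 4))) ∧ (4*e > 1 → (18*e ≤ 73 ∧ (4*e = -4 → (16/3)*e < 4)))


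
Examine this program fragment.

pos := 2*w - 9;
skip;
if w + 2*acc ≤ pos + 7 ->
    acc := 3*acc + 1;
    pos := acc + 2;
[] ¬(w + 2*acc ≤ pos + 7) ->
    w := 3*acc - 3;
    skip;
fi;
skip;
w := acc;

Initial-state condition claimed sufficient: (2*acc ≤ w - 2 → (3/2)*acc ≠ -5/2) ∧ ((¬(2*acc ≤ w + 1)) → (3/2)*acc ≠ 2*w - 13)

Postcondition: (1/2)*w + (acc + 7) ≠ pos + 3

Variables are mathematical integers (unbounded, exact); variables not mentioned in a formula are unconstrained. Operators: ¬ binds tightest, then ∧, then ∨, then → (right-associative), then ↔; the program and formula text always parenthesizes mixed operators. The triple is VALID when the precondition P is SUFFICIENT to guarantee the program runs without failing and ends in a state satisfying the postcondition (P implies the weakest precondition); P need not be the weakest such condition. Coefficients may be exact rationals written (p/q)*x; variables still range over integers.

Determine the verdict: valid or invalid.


Working backward. After the program, the postcondition (1/2)*w + (acc + 7) ≠ pos + 3 must hold; in canonical form it is acc + (1/2)*w ≠ pos - 4.
Before w := acc: (3/2)*acc ≠ pos - 4
Before skip: (3/2)*acc ≠ pos - 4
Then branch requires (3/2)*acc ≠ -5/2; else branch requires (3/2)*acc ≠ pos - 4.
Before the if: (2*acc + w ≤ pos + 7 → (3/2)*acc ≠ -5/2) ∧ ((¬(2*acc + w ≤ pos + 7)) → (3/2)*acc ≠ pos - 4)
Before skip: (2*acc + w ≤ pos + 7 → (3/2)*acc ≠ -5/2) ∧ ((¬(2*acc + w ≤ pos + 7)) → (3/2)*acc ≠ pos - 4)
Before pos := 2*w - 9: (2*acc ≤ w - 2 → (3/2)*acc ≠ -5/2) ∧ ((¬(2*acc ≤ w - 2)) → (3/2)*acc ≠ 2*w - 13)
The weakest precondition is (2*acc ≤ w - 2 → (3/2)*acc ≠ -5/2) ∧ ((¬(2*acc ≤ w - 2)) → (3/2)*acc ≠ 2*w - 13).
Check whether (2*acc ≤ w - 2 → (3/2)*acc ≠ -5/2) ∧ ((¬(2*acc ≤ w + 1)) → (3/2)*acc ≠ 2*w - 13) implies it.
Countermodel: at the initial state acc = 6, w = 11, the precondition holds but the weakest precondition fails.
Answer: invalid


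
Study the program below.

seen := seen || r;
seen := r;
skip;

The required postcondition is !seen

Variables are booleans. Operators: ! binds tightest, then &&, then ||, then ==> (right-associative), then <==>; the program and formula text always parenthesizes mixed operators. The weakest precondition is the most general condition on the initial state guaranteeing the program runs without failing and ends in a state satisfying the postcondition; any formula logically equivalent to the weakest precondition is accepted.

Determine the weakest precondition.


Working backward. After the program, !seen must hold.
Before skip: !seen
Before seen := r: !r
Before seen := seen || r: !r
Answer: WP = !r


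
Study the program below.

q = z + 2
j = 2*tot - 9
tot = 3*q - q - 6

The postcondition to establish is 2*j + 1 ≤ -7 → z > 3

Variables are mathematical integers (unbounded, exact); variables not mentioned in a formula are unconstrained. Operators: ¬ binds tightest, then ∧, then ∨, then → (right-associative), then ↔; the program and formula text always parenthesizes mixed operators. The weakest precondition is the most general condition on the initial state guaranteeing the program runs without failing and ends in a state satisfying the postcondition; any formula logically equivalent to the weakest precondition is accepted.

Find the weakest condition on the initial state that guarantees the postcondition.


Working backward. After the program, the postcondition 2*j + 1 ≤ -7 → z > 3 must hold; in canonical form it is 2*j ≤ -8 → z > 3.
Before tot := 3*q - q - 6: 2*j ≤ -8 → z > 3
Before j := 2*tot - 9: 4*tot ≤ 10 → z > 3
Before q := z + 2: 4*tot ≤ 10 → z > 3
Answer: WP = 4*tot ≤ 10 → z > 3


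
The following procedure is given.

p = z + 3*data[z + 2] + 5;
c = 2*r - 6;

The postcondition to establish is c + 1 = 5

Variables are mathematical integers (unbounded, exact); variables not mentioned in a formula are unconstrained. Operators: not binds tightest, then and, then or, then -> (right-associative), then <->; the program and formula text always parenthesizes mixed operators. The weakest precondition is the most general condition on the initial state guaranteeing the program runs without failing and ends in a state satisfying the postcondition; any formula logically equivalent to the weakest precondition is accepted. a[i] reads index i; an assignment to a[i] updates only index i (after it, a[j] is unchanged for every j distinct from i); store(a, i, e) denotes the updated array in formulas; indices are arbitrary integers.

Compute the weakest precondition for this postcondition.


Working backward. After the program, the postcondition c + 1 = 5 must hold; in canonical form it is c = 4.
Before c := 2*r - 6: 2*r = 10
Before p := z + 3*data[z + 2] + 5: 2*r = 10
Answer: WP = 2*r = 10


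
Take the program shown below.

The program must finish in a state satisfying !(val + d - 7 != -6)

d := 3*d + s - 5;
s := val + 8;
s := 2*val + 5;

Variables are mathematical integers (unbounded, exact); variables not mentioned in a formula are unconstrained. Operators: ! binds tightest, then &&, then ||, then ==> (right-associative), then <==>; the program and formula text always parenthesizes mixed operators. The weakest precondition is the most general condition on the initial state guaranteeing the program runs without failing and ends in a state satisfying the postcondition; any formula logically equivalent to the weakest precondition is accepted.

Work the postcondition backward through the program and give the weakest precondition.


Working backward. After the program, the postcondition !(val + d - 7 != -6) must hold; in canonical form it is !(d + val != 1).
Before s := 2*val + 5: !(d + val != 1)
Before s := val + 8: !(d + val != 1)
Before d := 3*d + s - 5: !(3*d + s + val != 6)
Answer: WP = !(3*d + s + val != 6)


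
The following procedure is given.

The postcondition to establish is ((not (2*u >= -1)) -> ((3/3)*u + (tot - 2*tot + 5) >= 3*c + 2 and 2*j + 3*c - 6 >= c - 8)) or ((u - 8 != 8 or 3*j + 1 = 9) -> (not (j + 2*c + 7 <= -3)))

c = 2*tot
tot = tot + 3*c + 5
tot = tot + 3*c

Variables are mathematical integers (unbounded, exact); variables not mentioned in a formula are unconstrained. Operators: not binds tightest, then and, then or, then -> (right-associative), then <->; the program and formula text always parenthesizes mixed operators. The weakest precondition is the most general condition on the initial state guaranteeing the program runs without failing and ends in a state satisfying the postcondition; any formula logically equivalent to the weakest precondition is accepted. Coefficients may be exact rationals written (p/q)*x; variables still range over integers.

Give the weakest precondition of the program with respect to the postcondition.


Working backward. After the program, the postcondition ((not (2*u >= -1)) -> ((3/3)*u + (tot - 2*tot + 5) >= 3*c + 2 and 2*j + 3*c - 6 >= c - 8)) or ((u - 8 != 8 or 3*j + 1 = 9) -> (not (j + 2*c + 7 <= -3))) must hold; in canonical form it is ((not (2*u >= -1)) -> (u >= 3*c + tot - 3 and 2*c + 2*j >= -2)) or ((u != 16 or 3*j = 8) -> (not (2*c + j <= -10))).
Before tot := tot + 3*c: ((not (2*u >= -1)) -> (u >= 6*c + tot - 3 and 2*c + 2*j >= -2)) or ((u != 16 or 3*j = 8) -> (not (2*c + j <= -10)))
Before tot := tot + 3*c + 5: ((not (2*u >= -1)) -> (u >= 9*c + tot + 2 and 2*c + 2*j >= -2)) or ((u != 16 or 3*j = 8) -> (not (2*c + j <= -10)))
Before c := 2*tot: ((not (2*u >= -1)) -> (u >= 19*tot + 2 and 2*j + 4*tot >= -2)) or ((u != 16 or 3*j = 8) -> (not (j + 4*tot <= -10)))
Answer: WP = ((not (2*u >= -1)) -> (u >= 19*tot + 2 and 2*j + 4*tot >= -2)) or ((u != 16 or 3*j = 8) -> (not (j + 4*tot <= -10)))


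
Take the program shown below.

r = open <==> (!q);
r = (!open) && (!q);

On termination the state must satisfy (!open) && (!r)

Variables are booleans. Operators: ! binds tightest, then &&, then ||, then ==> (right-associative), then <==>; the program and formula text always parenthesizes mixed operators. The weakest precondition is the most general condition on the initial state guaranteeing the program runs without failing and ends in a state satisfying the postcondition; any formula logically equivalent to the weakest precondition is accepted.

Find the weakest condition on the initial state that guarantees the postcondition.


Working backward. After the program, (!open) && (!r) must hold.
Before r := (!open) && (!q): (!open) && (!((!open) && (!q)))
Before r := open <==> (!q): (!open) && (!((!open) && (!q)))
Answer: WP = (!open) && (!((!open) && (!q)))


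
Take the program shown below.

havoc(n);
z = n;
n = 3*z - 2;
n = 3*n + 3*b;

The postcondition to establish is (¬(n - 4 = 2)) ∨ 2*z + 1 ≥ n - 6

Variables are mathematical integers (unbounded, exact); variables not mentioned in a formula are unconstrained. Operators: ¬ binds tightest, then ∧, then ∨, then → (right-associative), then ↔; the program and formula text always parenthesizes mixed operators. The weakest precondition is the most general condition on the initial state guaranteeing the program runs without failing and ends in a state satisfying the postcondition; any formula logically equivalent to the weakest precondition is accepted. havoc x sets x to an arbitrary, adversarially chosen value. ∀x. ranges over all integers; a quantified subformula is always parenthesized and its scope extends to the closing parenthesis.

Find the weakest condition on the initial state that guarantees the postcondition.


Working backward. After the program, the postcondition (¬(n - 4 = 2)) ∨ 2*z + 1 ≥ n - 6 must hold; in canonical form it is (¬(n = 6)) ∨ 2*z ≥ n - 7.
Before n := 3*n + 3*b: (¬(3*b + 3*n = 6)) ∨ 2*z ≥ 3*b + 3*n - 7
Before n := 3*z - 2: (¬(3*b + 9*z = 12)) ∨ 3*b + 7*z ≤ 13
Before z := n: (¬(3*b + 9*n = 12)) ∨ 3*b + 7*n ≤ 13
Before havoc n: ∀n_1. ((¬(3*b + 9*n_1 = 12)) ∨ 3*b + 7*n_1 ≤ 13)
Answer: WP = ∀n_1. ((¬(3*b + 9*n_1 = 12)) ∨ 3*b + 7*n_1 ≤ 13)
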